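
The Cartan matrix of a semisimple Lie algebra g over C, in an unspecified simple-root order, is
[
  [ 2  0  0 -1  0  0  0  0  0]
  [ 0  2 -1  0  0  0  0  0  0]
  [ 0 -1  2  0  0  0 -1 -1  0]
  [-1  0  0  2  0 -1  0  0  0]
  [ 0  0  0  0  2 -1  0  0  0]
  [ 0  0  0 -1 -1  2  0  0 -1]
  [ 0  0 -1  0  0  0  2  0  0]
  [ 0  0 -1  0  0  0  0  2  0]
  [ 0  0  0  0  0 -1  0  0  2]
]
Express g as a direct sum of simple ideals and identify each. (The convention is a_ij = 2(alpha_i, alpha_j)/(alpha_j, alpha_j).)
D4 + D5

The diagram associated to this matrix has two connected components: the simple roots {alpha_2, alpha_3, alpha_7, alpha_8} form a chain of 2 nodes with a fork of two nodes at one end (D_4), and {alpha_1, alpha_4, alpha_5, alpha_6, alpha_9} form a chain of 3 nodes with a fork of two nodes at one end (D_5). A semisimple Lie algebra decomposes uniquely as the direct sum of simple ideals, one per connected component of its Dynkin diagram, so g ≅ D_4 ⊕ D_5 (dimension 28 + 45 = 73).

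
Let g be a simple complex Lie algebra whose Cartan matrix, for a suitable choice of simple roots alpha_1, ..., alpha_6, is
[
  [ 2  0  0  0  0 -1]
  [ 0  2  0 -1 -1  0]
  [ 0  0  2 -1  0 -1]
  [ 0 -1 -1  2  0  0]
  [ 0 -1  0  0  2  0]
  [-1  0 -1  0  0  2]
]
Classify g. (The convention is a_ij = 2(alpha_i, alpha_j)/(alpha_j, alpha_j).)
A_6 (sl(7))

The matrix has rank 6 with 2's on the diagonal. Reading the off-diagonal entries as Dynkin edges (a single edge where a_ij = a_ji = -1; a double or triple edge where a_ij * a_ji = 2 or 3), the diagram is a chain of 6 nodes with single edges (A_6). One simple-root ordering that puts it in standard form is (alpha_5, alpha_2, alpha_4, alpha_3, alpha_6, alpha_1). So the algebra is type A_6, i.e. sl(7).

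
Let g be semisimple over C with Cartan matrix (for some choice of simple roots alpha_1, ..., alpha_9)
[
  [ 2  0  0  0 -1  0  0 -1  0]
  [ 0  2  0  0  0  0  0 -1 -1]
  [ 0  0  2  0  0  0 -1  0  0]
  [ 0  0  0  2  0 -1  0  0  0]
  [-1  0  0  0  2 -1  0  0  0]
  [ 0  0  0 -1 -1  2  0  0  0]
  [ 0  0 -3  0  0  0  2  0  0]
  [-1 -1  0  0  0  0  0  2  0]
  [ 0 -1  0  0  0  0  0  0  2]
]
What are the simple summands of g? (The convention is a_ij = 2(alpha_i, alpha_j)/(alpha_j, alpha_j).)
The diagram associated to this matrix has two connected components: the simple roots {alpha_1, alpha_2, alpha_4, alpha_5, alpha_6, alpha_8, alpha_9} form a chain of 7 nodes with single edges (A_7), and {alpha_3, alpha_7} form two nodes joined by a triple edge (G_2). A semisimple Lie algebra decomposes uniquely as the direct sum of simple ideals, one per connected component of its Dynkin diagram, so g ≅ A_7 ⊕ G_2 (dimension 63 + 14 = 77).

A7 ⊕ G2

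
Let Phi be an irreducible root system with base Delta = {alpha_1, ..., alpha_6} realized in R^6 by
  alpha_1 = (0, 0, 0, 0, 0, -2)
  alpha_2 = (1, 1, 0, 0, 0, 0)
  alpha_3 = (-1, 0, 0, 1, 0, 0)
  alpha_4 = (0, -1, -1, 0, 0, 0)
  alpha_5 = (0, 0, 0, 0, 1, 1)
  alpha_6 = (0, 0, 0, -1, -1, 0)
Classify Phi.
Compute the Cartan integers a_ij = 2(alpha_i, alpha_j)/(alpha_j, alpha_j); the resulting 6x6 Cartan matrix is
[[2, 0, 0, 0, -2, 0], [0, 2, -1, -1, 0, 0], [0, -1, 2, 0, 0, -1], [0, -1, 0, 2, 0, 0], [-1, 0, 0, 0, 2, -1], [0, 0, -1, 0, -1, 2]].
The roots have two lengths (squared-length ratio 2:1); the short ones are alpha_{2,3,4,5,6}. The associated Dynkin diagram is a chain of 6 nodes with a double edge at one end; the terminal node there is the unique long simple root (C_6), so the type is C_6 (the algebra sp(12)).

C6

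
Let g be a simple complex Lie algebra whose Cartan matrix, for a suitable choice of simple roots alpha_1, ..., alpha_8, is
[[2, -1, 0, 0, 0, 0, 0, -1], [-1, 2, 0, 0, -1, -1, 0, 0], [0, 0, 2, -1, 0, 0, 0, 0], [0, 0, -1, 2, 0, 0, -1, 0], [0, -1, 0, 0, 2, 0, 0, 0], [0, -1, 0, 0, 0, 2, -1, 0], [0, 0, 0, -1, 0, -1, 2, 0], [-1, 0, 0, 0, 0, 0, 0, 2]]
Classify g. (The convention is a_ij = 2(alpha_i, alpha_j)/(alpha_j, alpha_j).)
E_8

The matrix has rank 8 with 2's on the diagonal. Reading the off-diagonal entries as Dynkin edges (a single edge where a_ij = a_ji = -1; a double or triple edge where a_ij * a_ji = 2 or 3), the diagram is a chain of 7 nodes with one extra node attached to the third node from one end (E_8). One simple-root ordering that puts it in standard form is (alpha_8, alpha_5, alpha_1, alpha_2, alpha_6, alpha_7, alpha_4, alpha_3). So the algebra is type E_8.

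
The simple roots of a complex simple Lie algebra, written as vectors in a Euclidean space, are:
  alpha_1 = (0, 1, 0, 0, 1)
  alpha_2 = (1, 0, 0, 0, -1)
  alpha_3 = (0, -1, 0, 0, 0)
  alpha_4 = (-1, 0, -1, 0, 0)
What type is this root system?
Compute the Cartan integers a_ij = 2(alpha_i, alpha_j)/(alpha_j, alpha_j); the resulting 4x4 Cartan matrix is
[[2, -1, -2, 0], [-1, 2, 0, -1], [-1, 0, 2, 0], [0, -1, 0, 2]].
The roots have two lengths (squared-length ratio 2:1); the short ones are alpha_{3}. The associated Dynkin diagram is a chain of 4 nodes with a double edge at one end; the terminal node there is the unique short simple root (B_4), so the type is B_4 (the algebra so(9)).

type B_4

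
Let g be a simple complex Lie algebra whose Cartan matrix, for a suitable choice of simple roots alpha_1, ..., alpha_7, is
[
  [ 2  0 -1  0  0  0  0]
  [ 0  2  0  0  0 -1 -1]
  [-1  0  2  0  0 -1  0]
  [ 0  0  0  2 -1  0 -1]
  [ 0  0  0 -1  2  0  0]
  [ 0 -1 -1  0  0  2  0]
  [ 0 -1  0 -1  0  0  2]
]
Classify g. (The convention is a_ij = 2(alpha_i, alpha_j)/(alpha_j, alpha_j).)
The matrix has rank 7 with 2's on the diagonal. Reading the off-diagonal entries as Dynkin edges (a single edge where a_ij = a_ji = -1; a double or triple edge where a_ij * a_ji = 2 or 3), the diagram is a chain of 7 nodes with single edges (A_7). One simple-root ordering that puts it in standard form is (alpha_5, alpha_4, alpha_7, alpha_2, alpha_6, alpha_3, alpha_1). So the algebra is type A_7, i.e. sl(8).

A_7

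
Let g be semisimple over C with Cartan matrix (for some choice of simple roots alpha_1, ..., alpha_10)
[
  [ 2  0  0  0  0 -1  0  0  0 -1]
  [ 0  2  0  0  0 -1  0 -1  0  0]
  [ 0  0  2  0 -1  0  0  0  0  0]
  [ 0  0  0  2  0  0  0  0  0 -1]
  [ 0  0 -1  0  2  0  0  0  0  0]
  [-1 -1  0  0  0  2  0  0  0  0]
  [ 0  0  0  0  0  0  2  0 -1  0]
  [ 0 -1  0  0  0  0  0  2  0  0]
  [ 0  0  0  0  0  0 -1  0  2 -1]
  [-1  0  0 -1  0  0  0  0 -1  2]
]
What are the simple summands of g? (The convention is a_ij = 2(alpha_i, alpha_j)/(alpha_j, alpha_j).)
A2 ⊕ E8

The diagram associated to this matrix has two connected components: the simple roots {alpha_3, alpha_5} form a chain of 2 nodes with single edges (A_2), and {alpha_1, alpha_2, alpha_4, alpha_6, alpha_7, alpha_8, alpha_9, alpha_10} form a chain of 7 nodes with one extra node attached to the third node from one end (E_8). A semisimple Lie algebra decomposes uniquely as the direct sum of simple ideals, one per connected component of its Dynkin diagram, so g ≅ A_2 ⊕ E_8 (dimension 8 + 248 = 256).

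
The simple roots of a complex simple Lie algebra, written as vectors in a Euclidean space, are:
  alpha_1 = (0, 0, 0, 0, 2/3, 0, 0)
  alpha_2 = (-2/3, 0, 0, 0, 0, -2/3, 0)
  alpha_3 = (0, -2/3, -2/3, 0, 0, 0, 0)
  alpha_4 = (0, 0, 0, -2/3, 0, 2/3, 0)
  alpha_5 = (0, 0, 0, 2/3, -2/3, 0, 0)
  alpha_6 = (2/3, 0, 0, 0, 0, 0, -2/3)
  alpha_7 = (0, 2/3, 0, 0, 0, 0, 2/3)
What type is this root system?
Compute the Cartan integers a_ij = 2(alpha_i, alpha_j)/(alpha_j, alpha_j); the resulting 7x7 Cartan matrix is
[[2, 0, 0, 0, -1, 0, 0], [0, 2, 0, -1, 0, -1, 0], [0, 0, 2, 0, 0, 0, -1], [0, -1, 0, 2, -1, 0, 0], [-2, 0, 0, -1, 2, 0, 0], [0, -1, 0, 0, 0, 2, -1], [0, 0, -1, 0, 0, -1, 2]].
The roots have two lengths (squared-length ratio 2:1); the short ones are alpha_{1}. The associated Dynkin diagram is a chain of 7 nodes with a double edge at one end; the terminal node there is the unique short simple root (B_7), so the type is B_7 (the algebra so(15)).

B_7 (so(15))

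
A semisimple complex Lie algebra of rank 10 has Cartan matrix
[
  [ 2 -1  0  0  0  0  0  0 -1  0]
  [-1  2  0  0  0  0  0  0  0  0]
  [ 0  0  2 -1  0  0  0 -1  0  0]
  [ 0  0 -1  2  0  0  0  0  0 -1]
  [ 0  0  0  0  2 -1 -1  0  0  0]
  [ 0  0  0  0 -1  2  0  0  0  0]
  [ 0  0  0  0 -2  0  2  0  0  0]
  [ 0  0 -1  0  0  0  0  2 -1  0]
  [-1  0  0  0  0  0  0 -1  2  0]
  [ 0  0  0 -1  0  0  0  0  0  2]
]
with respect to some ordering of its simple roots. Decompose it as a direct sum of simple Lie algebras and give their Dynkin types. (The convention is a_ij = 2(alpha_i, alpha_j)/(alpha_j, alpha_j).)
The diagram associated to this matrix has two connected components: the simple roots {alpha_1, alpha_2, alpha_3, alpha_4, alpha_8, alpha_9, alpha_10} form a chain of 7 nodes with single edges (A_7), and {alpha_5, alpha_6, alpha_7} form a chain of 3 nodes with a double edge at one end; the terminal node there is the unique long simple root (C_3). A semisimple Lie algebra decomposes uniquely as the direct sum of simple ideals, one per connected component of its Dynkin diagram, so g ≅ A_7 ⊕ C_3 (dimension 63 + 21 = 84).

A7 + C3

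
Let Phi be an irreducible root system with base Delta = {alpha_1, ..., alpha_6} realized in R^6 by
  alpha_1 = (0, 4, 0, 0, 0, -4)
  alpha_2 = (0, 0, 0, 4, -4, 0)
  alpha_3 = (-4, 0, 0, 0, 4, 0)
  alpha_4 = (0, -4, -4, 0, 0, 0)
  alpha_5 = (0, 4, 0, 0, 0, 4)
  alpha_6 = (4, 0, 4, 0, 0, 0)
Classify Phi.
D_6 (so(12))

Compute the Cartan integers a_ij = 2(alpha_i, alpha_j)/(alpha_j, alpha_j); the resulting 6x6 Cartan matrix is
[[2, 0, 0, -1, 0, 0], [0, 2, -1, 0, 0, 0], [0, -1, 2, 0, 0, -1], [-1, 0, 0, 2, -1, -1], [0, 0, 0, -1, 2, 0], [0, 0, -1, -1, 0, 2]].
All simple roots have the same length, so the diagram is simply laced. The associated Dynkin diagram is a chain of 4 nodes with a fork of two nodes at one end (D_6), so the type is D_6 (the algebra so(12)).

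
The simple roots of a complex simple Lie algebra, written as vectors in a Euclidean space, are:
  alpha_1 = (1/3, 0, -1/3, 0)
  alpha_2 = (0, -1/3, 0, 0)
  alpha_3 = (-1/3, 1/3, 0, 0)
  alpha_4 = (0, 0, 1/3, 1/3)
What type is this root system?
Compute the Cartan integers a_ij = 2(alpha_i, alpha_j)/(alpha_j, alpha_j); the resulting 4x4 Cartan matrix is
[[2, 0, -1, -1], [0, 2, -1, 0], [-1, -2, 2, 0], [-1, 0, 0, 2]].
The roots have two lengths (squared-length ratio 2:1); the short ones are alpha_{2}. The associated Dynkin diagram is a chain of 4 nodes with a double edge at one end; the terminal node there is the unique short simple root (B_4), so the type is B_4 (the algebra so(9)).

B4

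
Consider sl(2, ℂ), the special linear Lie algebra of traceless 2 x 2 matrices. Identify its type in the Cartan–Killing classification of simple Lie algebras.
A_1 (sl(2))

This is sl(2), which has dimension 2^2 - 1 = 3 and rank 2 - 1 = 1 (a Cartan subalgebra is the diagonal traceless matrices). In the classification of classical Lie algebras, the special linear algebra sl(n+1) has type A_n; here n = 1, so the Dynkin diagram is a chain of 1 nodes with single edges (A_1). Hence the type is A_1.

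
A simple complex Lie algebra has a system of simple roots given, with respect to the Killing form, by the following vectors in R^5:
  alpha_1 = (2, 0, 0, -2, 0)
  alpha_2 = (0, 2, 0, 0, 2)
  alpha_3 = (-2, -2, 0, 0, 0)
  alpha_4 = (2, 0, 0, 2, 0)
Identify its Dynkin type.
D_4

Compute the Cartan integers a_ij = 2(alpha_i, alpha_j)/(alpha_j, alpha_j); the resulting 4x4 Cartan matrix is
[[2, 0, -1, 0], [0, 2, -1, 0], [-1, -1, 2, -1], [0, 0, -1, 2]].
All simple roots have the same length, so the diagram is simply laced. The associated Dynkin diagram is a chain of 2 nodes with a fork of two nodes at one end (D_4), so the type is D_4 (the algebra so(8)).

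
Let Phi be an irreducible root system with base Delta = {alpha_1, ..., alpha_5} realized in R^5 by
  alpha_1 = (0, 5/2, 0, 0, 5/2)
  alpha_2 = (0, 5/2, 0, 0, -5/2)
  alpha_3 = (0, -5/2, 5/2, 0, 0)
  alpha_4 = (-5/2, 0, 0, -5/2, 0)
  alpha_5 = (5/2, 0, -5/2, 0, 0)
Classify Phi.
D_5 (so(10))

Compute the Cartan integers a_ij = 2(alpha_i, alpha_j)/(alpha_j, alpha_j); the resulting 5x5 Cartan matrix is
[[2, 0, -1, 0, 0], [0, 2, -1, 0, 0], [-1, -1, 2, 0, -1], [0, 0, 0, 2, -1], [0, 0, -1, -1, 2]].
All simple roots have the same length, so the diagram is simply laced. The associated Dynkin diagram is a chain of 3 nodes with a fork of two nodes at one end (D_5), so the type is D_5 (the algebra so(10)).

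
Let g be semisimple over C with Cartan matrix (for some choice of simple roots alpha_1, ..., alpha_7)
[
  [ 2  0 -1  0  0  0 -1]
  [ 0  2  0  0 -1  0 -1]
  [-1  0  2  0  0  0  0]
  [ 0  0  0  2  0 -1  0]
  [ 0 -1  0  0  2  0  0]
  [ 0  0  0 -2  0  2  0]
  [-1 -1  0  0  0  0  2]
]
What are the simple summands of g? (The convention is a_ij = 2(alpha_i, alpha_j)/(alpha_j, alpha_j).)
The diagram associated to this matrix has two connected components: the simple roots {alpha_1, alpha_2, alpha_3, alpha_5, alpha_7} form a chain of 5 nodes with single edges (A_5), and {alpha_4, alpha_6} form a chain of 2 nodes with a double edge at one end; the terminal node there is the unique short simple root (B_2). A semisimple Lie algebra decomposes uniquely as the direct sum of simple ideals, one per connected component of its Dynkin diagram, so g ≅ A_5 ⊕ B_2 (dimension 35 + 10 = 45).

type A_5 + type B_2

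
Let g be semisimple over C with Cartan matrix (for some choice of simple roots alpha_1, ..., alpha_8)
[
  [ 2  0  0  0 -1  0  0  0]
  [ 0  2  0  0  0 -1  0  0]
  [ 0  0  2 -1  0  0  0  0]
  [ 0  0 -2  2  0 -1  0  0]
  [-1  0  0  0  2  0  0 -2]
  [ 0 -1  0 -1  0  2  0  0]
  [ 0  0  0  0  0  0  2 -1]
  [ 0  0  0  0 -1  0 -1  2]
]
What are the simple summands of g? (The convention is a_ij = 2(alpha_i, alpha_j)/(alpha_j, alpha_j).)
type B_4 + type F_4

The diagram associated to this matrix has two connected components: the simple roots {alpha_2, alpha_3, alpha_4, alpha_6} form a chain of 4 nodes with a double edge at one end; the terminal node there is the unique short simple root (B_4), and {alpha_1, alpha_5, alpha_7, alpha_8} form a chain of 4 nodes with a double edge between the middle two (F_4). A semisimple Lie algebra decomposes uniquely as the direct sum of simple ideals, one per connected component of its Dynkin diagram, so g ≅ B_4 ⊕ F_4 (dimension 36 + 52 = 88).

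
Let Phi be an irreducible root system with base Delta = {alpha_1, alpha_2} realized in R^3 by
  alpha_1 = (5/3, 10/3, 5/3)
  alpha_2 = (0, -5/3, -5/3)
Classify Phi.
Compute the Cartan integers a_ij = 2(alpha_i, alpha_j)/(alpha_j, alpha_j); the resulting 2x2 Cartan matrix is
[[2, -3], [-1, 2]].
The roots have two lengths (squared-length ratio 3:1); the short ones are alpha_{2}. The associated Dynkin diagram is two nodes joined by a triple edge (G_2), so the type is G_2.

type G_2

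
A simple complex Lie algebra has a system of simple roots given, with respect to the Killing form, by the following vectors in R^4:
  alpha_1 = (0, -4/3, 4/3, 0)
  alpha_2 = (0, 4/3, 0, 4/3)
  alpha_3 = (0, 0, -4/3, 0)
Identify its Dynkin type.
Compute the Cartan integers a_ij = 2(alpha_i, alpha_j)/(alpha_j, alpha_j); the resulting 3x3 Cartan matrix is
[[2, -1, -2], [-1, 2, 0], [-1, 0, 2]].
The roots have two lengths (squared-length ratio 2:1); the short ones are alpha_{3}. The associated Dynkin diagram is a chain of 3 nodes with a double edge at one end; the terminal node there is the unique short simple root (B_3), so the type is B_3 (the algebra so(7)).

B_3 (so(7))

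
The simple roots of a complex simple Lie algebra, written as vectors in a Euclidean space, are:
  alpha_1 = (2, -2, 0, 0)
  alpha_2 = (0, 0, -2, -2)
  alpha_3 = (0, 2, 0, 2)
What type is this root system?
A_3

Compute the Cartan integers a_ij = 2(alpha_i, alpha_j)/(alpha_j, alpha_j); the resulting 3x3 Cartan matrix is
[[2, 0, -1], [0, 2, -1], [-1, -1, 2]].
All simple roots have the same length, so the diagram is simply laced. The associated Dynkin diagram is a chain of 3 nodes with single edges (A_3), so the type is A_3 (the algebra sl(4)).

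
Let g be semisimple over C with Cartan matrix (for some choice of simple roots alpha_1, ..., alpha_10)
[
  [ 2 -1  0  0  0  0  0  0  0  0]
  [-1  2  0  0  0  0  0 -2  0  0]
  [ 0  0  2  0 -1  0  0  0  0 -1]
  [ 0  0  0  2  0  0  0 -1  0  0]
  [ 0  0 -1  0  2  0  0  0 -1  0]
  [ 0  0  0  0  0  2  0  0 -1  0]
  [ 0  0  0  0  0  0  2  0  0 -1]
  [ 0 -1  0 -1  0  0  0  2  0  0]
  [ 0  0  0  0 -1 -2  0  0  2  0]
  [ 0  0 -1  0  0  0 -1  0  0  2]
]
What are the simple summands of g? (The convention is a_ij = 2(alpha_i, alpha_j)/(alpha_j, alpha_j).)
The diagram associated to this matrix has two connected components: the simple roots {alpha_3, alpha_5, alpha_6, alpha_7, alpha_9, alpha_10} form a chain of 6 nodes with a double edge at one end; the terminal node there is the unique short simple root (B_6), and {alpha_1, alpha_2, alpha_4, alpha_8} form a chain of 4 nodes with a double edge between the middle two (F_4). A semisimple Lie algebra decomposes uniquely as the direct sum of simple ideals, one per connected component of its Dynkin diagram, so g ≅ B_6 ⊕ F_4 (dimension 78 + 52 = 130).

type B_6 + type F_4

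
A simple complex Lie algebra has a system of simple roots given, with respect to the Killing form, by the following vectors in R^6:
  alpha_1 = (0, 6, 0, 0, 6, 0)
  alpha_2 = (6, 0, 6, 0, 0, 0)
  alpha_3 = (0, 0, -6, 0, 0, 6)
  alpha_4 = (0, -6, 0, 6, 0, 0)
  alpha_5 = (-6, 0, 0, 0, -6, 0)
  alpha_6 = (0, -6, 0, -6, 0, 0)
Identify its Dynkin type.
Compute the Cartan integers a_ij = 2(alpha_i, alpha_j)/(alpha_j, alpha_j); the resulting 6x6 Cartan matrix is
[[2, 0, 0, -1, -1, -1], [0, 2, -1, 0, -1, 0], [0, -1, 2, 0, 0, 0], [-1, 0, 0, 2, 0, 0], [-1, -1, 0, 0, 2, 0], [-1, 0, 0, 0, 0, 2]].
All simple roots have the same length, so the diagram is simply laced. The associated Dynkin diagram is a chain of 4 nodes with a fork of two nodes at one end (D_6), so the type is D_6 (the algebra so(12)).

D_6 (so(12))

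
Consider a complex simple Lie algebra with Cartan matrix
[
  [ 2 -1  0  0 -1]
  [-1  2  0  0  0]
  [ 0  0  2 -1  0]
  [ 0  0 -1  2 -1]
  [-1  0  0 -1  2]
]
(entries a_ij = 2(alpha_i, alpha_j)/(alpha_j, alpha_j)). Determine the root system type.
type A_5

The matrix has rank 5 with 2's on the diagonal. Reading the off-diagonal entries as Dynkin edges (a single edge where a_ij = a_ji = -1; a double or triple edge where a_ij * a_ji = 2 or 3), the diagram is a chain of 5 nodes with single edges (A_5). One simple-root ordering that puts it in standard form is (alpha_2, alpha_1, alpha_5, alpha_4, alpha_3). So the algebra is type A_5, i.e. sl(6).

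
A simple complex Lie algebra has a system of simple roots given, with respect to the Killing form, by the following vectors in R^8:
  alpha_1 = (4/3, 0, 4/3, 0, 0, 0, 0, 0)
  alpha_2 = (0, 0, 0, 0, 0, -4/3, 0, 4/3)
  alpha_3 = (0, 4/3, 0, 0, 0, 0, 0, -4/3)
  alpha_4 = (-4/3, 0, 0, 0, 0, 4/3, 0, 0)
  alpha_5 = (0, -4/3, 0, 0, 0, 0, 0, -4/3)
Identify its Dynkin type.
Compute the Cartan integers a_ij = 2(alpha_i, alpha_j)/(alpha_j, alpha_j); the resulting 5x5 Cartan matrix is
[[2, 0, 0, -1, 0], [0, 2, -1, -1, -1], [0, -1, 2, 0, 0], [-1, -1, 0, 2, 0], [0, -1, 0, 0, 2]].
All simple roots have the same length, so the diagram is simply laced. The associated Dynkin diagram is a chain of 3 nodes with a fork of two nodes at one end (D_5), so the type is D_5 (the algebra so(10)).

D_5 (so(10))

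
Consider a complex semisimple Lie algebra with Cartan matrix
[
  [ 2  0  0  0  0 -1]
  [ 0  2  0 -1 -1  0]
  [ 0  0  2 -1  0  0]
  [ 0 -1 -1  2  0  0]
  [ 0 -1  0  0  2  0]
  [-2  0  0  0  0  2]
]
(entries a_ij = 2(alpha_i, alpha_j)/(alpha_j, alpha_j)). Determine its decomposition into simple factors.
The diagram associated to this matrix has two connected components: the simple roots {alpha_2, alpha_3, alpha_4, alpha_5} form a chain of 4 nodes with single edges (A_4), and {alpha_1, alpha_6} form a chain of 2 nodes with a double edge at one end; the terminal node there is the unique short simple root (B_2). A semisimple Lie algebra decomposes uniquely as the direct sum of simple ideals, one per connected component of its Dynkin diagram, so g ≅ A_4 ⊕ B_2 (dimension 24 + 10 = 34).

A_4 + B_2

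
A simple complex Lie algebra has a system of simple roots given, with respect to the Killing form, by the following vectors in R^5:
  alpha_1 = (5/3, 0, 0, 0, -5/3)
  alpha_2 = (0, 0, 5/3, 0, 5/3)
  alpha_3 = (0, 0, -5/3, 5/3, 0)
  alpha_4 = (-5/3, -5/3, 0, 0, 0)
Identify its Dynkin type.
A4

Compute the Cartan integers a_ij = 2(alpha_i, alpha_j)/(alpha_j, alpha_j); the resulting 4x4 Cartan matrix is
[[2, -1, 0, -1], [-1, 2, -1, 0], [0, -1, 2, 0], [-1, 0, 0, 2]].
All simple roots have the same length, so the diagram is simply laced. The associated Dynkin diagram is a chain of 4 nodes with single edges (A_4), so the type is A_4 (the algebra sl(5)).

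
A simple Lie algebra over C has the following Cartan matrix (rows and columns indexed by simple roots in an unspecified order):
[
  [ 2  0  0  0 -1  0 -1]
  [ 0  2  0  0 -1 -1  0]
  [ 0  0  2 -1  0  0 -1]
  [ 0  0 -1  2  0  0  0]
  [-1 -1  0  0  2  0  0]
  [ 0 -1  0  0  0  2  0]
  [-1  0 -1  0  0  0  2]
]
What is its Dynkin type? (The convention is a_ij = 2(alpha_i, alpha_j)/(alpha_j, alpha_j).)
The matrix has rank 7 with 2's on the diagonal. Reading the off-diagonal entries as Dynkin edges (a single edge where a_ij = a_ji = -1; a double or triple edge where a_ij * a_ji = 2 or 3), the diagram is a chain of 7 nodes with single edges (A_7). One simple-root ordering that puts it in standard form is (alpha_4, alpha_3, alpha_7, alpha_1, alpha_5, alpha_2, alpha_6). So the algebra is type A_7, i.e. sl(8).

A_7 (sl(8))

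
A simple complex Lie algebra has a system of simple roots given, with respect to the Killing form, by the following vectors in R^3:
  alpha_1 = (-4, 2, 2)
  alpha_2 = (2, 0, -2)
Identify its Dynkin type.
G_2

Compute the Cartan integers a_ij = 2(alpha_i, alpha_j)/(alpha_j, alpha_j); the resulting 2x2 Cartan matrix is
[[2, -3], [-1, 2]].
The roots have two lengths (squared-length ratio 3:1); the short ones are alpha_{2}. The associated Dynkin diagram is two nodes joined by a triple edge (G_2), so the type is G_2.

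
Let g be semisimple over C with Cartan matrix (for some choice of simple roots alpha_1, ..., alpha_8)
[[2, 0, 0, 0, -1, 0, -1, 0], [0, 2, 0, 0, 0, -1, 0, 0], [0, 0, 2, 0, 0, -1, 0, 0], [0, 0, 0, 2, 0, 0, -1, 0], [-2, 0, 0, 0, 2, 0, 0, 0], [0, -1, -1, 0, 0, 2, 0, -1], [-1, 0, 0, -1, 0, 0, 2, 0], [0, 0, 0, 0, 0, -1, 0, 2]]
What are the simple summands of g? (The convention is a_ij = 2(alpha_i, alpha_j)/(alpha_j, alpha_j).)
The diagram associated to this matrix has two connected components: the simple roots {alpha_1, alpha_4, alpha_5, alpha_7} form a chain of 4 nodes with a double edge at one end; the terminal node there is the unique long simple root (C_4), and {alpha_2, alpha_3, alpha_6, alpha_8} form a chain of 2 nodes with a fork of two nodes at one end (D_4). A semisimple Lie algebra decomposes uniquely as the direct sum of simple ideals, one per connected component of its Dynkin diagram, so g ≅ C_4 ⊕ D_4 (dimension 36 + 28 = 64).

C4 + D4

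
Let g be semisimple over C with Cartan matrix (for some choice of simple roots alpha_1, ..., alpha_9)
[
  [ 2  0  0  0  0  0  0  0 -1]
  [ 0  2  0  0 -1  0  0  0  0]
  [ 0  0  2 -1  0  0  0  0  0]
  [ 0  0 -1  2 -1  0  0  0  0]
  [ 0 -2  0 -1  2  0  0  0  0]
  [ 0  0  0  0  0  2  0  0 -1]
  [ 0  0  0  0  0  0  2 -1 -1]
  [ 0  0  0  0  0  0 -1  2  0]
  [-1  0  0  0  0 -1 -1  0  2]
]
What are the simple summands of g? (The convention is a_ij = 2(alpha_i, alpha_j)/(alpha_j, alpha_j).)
The diagram associated to this matrix has two connected components: the simple roots {alpha_2, alpha_3, alpha_4, alpha_5} form a chain of 4 nodes with a double edge at one end; the terminal node there is the unique short simple root (B_4), and {alpha_1, alpha_6, alpha_7, alpha_8, alpha_9} form a chain of 3 nodes with a fork of two nodes at one end (D_5). A semisimple Lie algebra decomposes uniquely as the direct sum of simple ideals, one per connected component of its Dynkin diagram, so g ≅ B_4 ⊕ D_5 (dimension 36 + 45 = 81).

B4 + D5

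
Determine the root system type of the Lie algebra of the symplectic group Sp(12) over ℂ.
C_6

This is sp(12), which has dimension 12(12+1)/2 = 78 and rank 12/2 = 6. In the classification of classical Lie algebras, the symplectic algebra sp(2n) has type C_n; here n = 6, so the Dynkin diagram is a chain of 6 nodes with a double edge at one end; the terminal node there is the unique long simple root (C_6). Hence the type is C_6.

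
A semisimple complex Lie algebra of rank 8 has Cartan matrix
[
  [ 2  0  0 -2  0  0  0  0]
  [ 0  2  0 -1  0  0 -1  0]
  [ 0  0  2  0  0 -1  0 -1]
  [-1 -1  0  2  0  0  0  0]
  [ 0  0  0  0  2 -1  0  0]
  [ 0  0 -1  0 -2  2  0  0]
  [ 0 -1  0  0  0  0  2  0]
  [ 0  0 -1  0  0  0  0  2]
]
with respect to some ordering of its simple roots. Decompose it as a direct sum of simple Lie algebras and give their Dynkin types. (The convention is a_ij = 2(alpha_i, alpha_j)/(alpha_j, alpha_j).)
The diagram associated to this matrix has two connected components: the simple roots {alpha_3, alpha_5, alpha_6, alpha_8} form a chain of 4 nodes with a double edge at one end; the terminal node there is the unique short simple root (B_4), and {alpha_1, alpha_2, alpha_4, alpha_7} form a chain of 4 nodes with a double edge at one end; the terminal node there is the unique long simple root (C_4). A semisimple Lie algebra decomposes uniquely as the direct sum of simple ideals, one per connected component of its Dynkin diagram, so g ≅ B_4 ⊕ C_4 (dimension 36 + 36 = 72).

B_4 (so(9)) ⊕ C_4 (sp(8))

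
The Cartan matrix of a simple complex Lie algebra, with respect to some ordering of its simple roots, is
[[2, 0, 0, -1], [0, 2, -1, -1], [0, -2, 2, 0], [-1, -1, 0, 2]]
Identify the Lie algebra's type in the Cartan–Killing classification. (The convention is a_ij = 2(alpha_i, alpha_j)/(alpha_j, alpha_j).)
C_4 (sp(8))

The matrix has rank 4 with 2's on the diagonal. Reading the off-diagonal entries as Dynkin edges (a single edge where a_ij = a_ji = -1; a double or triple edge where a_ij * a_ji = 2 or 3), the diagram is a chain of 4 nodes with a double edge at one end; the terminal node there is the unique long simple root (C_4). One simple-root ordering that puts it in standard form is (alpha_1, alpha_4, alpha_2, alpha_3). So the algebra is type C_4, i.e. sp(8).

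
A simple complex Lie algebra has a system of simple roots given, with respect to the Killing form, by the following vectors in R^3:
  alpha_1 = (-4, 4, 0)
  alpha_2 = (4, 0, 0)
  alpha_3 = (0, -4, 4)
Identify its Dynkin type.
type B_3

Compute the Cartan integers a_ij = 2(alpha_i, alpha_j)/(alpha_j, alpha_j); the resulting 3x3 Cartan matrix is
[[2, -2, -1], [-1, 2, 0], [-1, 0, 2]].
The roots have two lengths (squared-length ratio 2:1); the short ones are alpha_{2}. The associated Dynkin diagram is a chain of 3 nodes with a double edge at one end; the terminal node there is the unique short simple root (B_3), so the type is B_3 (the algebra so(7)).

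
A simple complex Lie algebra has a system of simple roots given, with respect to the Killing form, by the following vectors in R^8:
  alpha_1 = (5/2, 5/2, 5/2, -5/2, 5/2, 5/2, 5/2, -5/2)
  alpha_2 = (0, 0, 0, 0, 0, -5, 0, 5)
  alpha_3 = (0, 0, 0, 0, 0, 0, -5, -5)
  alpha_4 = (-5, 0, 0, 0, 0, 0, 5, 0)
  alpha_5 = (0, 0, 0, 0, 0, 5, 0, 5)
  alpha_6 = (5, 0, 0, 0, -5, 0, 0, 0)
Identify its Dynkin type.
Compute the Cartan integers a_ij = 2(alpha_i, alpha_j)/(alpha_j, alpha_j); the resulting 6x6 Cartan matrix is
[[2, -1, 0, 0, 0, 0], [-1, 2, -1, 0, 0, 0], [0, -1, 2, -1, -1, 0], [0, 0, -1, 2, 0, -1], [0, 0, -1, 0, 2, 0], [0, 0, 0, -1, 0, 2]].
All simple roots have the same length, so the diagram is simply laced. The associated Dynkin diagram is a chain of 5 nodes with one extra node attached to the third node from one end (E_6), so the type is E_6.

E_6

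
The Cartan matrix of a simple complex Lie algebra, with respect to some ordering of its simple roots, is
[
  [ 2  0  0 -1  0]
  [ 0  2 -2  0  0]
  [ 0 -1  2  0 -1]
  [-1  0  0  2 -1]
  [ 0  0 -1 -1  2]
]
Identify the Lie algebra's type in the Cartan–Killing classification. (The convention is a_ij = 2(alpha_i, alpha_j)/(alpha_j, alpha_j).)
C_5 (sp(10))

The matrix has rank 5 with 2's on the diagonal. Reading the off-diagonal entries as Dynkin edges (a single edge where a_ij = a_ji = -1; a double or triple edge where a_ij * a_ji = 2 or 3), the diagram is a chain of 5 nodes with a double edge at one end; the terminal node there is the unique long simple root (C_5). One simple-root ordering that puts it in standard form is (alpha_1, alpha_4, alpha_5, alpha_3, alpha_2). So the algebra is type C_5, i.e. sp(10).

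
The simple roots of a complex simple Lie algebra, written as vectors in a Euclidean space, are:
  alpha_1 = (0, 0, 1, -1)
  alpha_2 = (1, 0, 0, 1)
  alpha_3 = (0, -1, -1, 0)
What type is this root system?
Compute the Cartan integers a_ij = 2(alpha_i, alpha_j)/(alpha_j, alpha_j); the resulting 3x3 Cartan matrix is
[[2, -1, -1], [-1, 2, 0], [-1, 0, 2]].
All simple roots have the same length, so the diagram is simply laced. The associated Dynkin diagram is a chain of 3 nodes with single edges (A_3), so the type is A_3 (the algebra sl(4)).

A_3 (sl(4))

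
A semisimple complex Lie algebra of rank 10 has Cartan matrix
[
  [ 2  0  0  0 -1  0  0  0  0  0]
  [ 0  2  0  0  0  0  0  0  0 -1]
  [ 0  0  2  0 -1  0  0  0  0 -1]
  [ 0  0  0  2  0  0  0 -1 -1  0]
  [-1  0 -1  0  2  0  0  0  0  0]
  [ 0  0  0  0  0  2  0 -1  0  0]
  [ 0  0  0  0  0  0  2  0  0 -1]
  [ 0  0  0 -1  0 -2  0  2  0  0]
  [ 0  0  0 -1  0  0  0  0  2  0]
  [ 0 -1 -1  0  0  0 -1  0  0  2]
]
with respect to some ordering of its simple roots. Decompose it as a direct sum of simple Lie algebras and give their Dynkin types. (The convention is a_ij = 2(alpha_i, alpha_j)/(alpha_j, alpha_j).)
B_4 (so(9)) ⊕ D_6 (so(12))

The diagram associated to this matrix has two connected components: the simple roots {alpha_4, alpha_6, alpha_8, alpha_9} form a chain of 4 nodes with a double edge at one end; the terminal node there is the unique short simple root (B_4), and {alpha_1, alpha_2, alpha_3, alpha_5, alpha_7, alpha_10} form a chain of 4 nodes with a fork of two nodes at one end (D_6). A semisimple Lie algebra decomposes uniquely as the direct sum of simple ideals, one per connected component of its Dynkin diagram, so g ≅ B_4 ⊕ D_6 (dimension 36 + 66 = 102).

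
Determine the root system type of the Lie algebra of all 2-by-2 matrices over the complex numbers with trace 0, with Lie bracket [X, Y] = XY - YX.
type A_1

This is sl(2), which has dimension 2^2 - 1 = 3 and rank 2 - 1 = 1 (a Cartan subalgebra is the diagonal traceless matrices). In the classification of classical Lie algebras, the special linear algebra sl(n+1) has type A_n; here n = 1, so the Dynkin diagram is a chain of 1 nodes with single edges (A_1). Hence the type is A_1.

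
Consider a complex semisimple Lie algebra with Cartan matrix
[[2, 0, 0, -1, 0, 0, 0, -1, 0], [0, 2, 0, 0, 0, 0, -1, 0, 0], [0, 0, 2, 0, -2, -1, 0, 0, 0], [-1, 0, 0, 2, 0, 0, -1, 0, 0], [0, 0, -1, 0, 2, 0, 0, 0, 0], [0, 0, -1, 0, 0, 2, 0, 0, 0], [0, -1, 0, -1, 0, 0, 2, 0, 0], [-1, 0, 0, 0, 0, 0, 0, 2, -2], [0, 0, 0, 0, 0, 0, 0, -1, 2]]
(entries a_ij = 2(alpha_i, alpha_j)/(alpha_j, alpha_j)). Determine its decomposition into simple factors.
B3 + B6

The diagram associated to this matrix has two connected components: the simple roots {alpha_3, alpha_5, alpha_6} form a chain of 3 nodes with a double edge at one end; the terminal node there is the unique short simple root (B_3), and {alpha_1, alpha_2, alpha_4, alpha_7, alpha_8, alpha_9} form a chain of 6 nodes with a double edge at one end; the terminal node there is the unique short simple root (B_6). A semisimple Lie algebra decomposes uniquely as the direct sum of simple ideals, one per connected component of its Dynkin diagram, so g ≅ B_3 ⊕ B_6 (dimension 21 + 78 = 99).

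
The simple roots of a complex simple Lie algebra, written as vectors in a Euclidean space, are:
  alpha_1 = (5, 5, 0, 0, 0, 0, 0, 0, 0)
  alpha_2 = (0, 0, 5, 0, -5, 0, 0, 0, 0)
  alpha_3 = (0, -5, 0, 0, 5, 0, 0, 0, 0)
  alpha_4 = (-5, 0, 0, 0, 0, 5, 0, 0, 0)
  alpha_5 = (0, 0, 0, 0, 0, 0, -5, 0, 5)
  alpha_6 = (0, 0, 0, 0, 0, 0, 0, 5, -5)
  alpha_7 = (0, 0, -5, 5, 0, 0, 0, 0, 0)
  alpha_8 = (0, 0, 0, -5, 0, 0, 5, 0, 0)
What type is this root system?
A_8 (sl(9))

Compute the Cartan integers a_ij = 2(alpha_i, alpha_j)/(alpha_j, alpha_j); the resulting 8x8 Cartan matrix is
[[2, 0, -1, -1, 0, 0, 0, 0], [0, 2, -1, 0, 0, 0, -1, 0], [-1, -1, 2, 0, 0, 0, 0, 0], [-1, 0, 0, 2, 0, 0, 0, 0], [0, 0, 0, 0, 2, -1, 0, -1], [0, 0, 0, 0, -1, 2, 0, 0], [0, -1, 0, 0, 0, 0, 2, -1], [0, 0, 0, 0, -1, 0, -1, 2]].
All simple roots have the same length, so the diagram is simply laced. The associated Dynkin diagram is a chain of 8 nodes with single edges (A_8), so the type is A_8 (the algebra sl(9)).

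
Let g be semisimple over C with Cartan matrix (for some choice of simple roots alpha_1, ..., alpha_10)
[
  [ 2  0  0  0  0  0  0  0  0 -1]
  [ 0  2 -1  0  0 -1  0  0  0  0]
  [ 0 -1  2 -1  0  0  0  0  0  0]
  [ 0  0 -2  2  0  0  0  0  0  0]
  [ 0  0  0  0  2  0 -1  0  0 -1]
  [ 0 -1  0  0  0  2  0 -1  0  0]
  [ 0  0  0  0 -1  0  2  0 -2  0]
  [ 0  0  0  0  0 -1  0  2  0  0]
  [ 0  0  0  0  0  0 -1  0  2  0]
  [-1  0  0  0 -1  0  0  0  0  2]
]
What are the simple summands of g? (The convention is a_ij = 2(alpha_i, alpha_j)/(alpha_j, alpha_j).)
B5 ⊕ C5

The diagram associated to this matrix has two connected components: the simple roots {alpha_1, alpha_5, alpha_7, alpha_9, alpha_10} form a chain of 5 nodes with a double edge at one end; the terminal node there is the unique short simple root (B_5), and {alpha_2, alpha_3, alpha_4, alpha_6, alpha_8} form a chain of 5 nodes with a double edge at one end; the terminal node there is the unique long simple root (C_5). A semisimple Lie algebra decomposes uniquely as the direct sum of simple ideals, one per connected component of its Dynkin diagram, so g ≅ B_5 ⊕ C_5 (dimension 55 + 55 = 110).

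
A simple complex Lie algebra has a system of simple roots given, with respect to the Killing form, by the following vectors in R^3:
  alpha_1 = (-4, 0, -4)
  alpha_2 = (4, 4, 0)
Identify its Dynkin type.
Compute the Cartan integers a_ij = 2(alpha_i, alpha_j)/(alpha_j, alpha_j); the resulting 2x2 Cartan matrix is
[[2, -1], [-1, 2]].
All simple roots have the same length, so the diagram is simply laced. The associated Dynkin diagram is a chain of 2 nodes with single edges (A_2), so the type is A_2 (the algebra sl(3)).

A_2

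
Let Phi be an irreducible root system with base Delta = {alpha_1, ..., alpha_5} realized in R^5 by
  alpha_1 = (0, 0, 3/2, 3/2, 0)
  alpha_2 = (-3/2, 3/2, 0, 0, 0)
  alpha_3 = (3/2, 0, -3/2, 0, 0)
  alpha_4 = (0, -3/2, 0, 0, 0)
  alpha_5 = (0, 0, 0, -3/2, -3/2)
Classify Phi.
Compute the Cartan integers a_ij = 2(alpha_i, alpha_j)/(alpha_j, alpha_j); the resulting 5x5 Cartan matrix is
[[2, 0, -1, 0, -1], [0, 2, -1, -2, 0], [-1, -1, 2, 0, 0], [0, -1, 0, 2, 0], [-1, 0, 0, 0, 2]].
The roots have two lengths (squared-length ratio 2:1); the short ones are alpha_{4}. The associated Dynkin diagram is a chain of 5 nodes with a double edge at one end; the terminal node there is the unique short simple root (B_5), so the type is B_5 (the algebra so(11)).

B5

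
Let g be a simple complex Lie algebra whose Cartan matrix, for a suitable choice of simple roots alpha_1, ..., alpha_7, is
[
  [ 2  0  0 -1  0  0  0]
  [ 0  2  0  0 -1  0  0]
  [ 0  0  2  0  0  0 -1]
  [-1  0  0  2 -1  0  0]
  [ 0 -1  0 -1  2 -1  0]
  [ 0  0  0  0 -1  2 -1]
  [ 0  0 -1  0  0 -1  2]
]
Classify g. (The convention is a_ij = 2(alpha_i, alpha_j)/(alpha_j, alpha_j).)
The matrix has rank 7 with 2's on the diagonal. Reading the off-diagonal entries as Dynkin edges (a single edge where a_ij = a_ji = -1; a double or triple edge where a_ij * a_ji = 2 or 3), the diagram is a chain of 6 nodes with one extra node attached to the third node from one end (E_7). One simple-root ordering that puts it in standard form is (alpha_1, alpha_2, alpha_4, alpha_5, alpha_6, alpha_7, alpha_3). So the algebra is type E_7.

type E_7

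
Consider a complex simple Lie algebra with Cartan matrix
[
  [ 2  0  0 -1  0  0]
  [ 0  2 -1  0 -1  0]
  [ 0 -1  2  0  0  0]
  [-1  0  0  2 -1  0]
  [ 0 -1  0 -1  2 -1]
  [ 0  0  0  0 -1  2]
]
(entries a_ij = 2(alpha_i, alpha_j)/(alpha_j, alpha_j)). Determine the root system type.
The matrix has rank 6 with 2's on the diagonal. Reading the off-diagonal entries as Dynkin edges (a single edge where a_ij = a_ji = -1; a double or triple edge where a_ij * a_ji = 2 or 3), the diagram is a chain of 5 nodes with one extra node attached to the third node from one end (E_6). One simple-root ordering that puts it in standard form is (alpha_1, alpha_6, alpha_4, alpha_5, alpha_2, alpha_3). So the algebra is type E_6.

E6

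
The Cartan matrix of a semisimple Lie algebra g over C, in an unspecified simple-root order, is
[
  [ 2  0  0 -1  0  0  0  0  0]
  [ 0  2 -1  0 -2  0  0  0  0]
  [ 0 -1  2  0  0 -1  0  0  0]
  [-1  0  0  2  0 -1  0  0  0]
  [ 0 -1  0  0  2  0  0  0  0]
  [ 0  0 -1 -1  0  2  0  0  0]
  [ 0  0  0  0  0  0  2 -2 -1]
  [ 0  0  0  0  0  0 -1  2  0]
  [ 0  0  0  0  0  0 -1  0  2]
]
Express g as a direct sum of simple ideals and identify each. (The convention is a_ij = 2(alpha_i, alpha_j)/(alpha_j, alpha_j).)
The diagram associated to this matrix has two connected components: the simple roots {alpha_7, alpha_8, alpha_9} form a chain of 3 nodes with a double edge at one end; the terminal node there is the unique short simple root (B_3), and {alpha_1, alpha_2, alpha_3, alpha_4, alpha_5, alpha_6} form a chain of 6 nodes with a double edge at one end; the terminal node there is the unique short simple root (B_6). A semisimple Lie algebra decomposes uniquely as the direct sum of simple ideals, one per connected component of its Dynkin diagram, so g ≅ B_3 ⊕ B_6 (dimension 21 + 78 = 99).

B_3 (so(7)) + B_6 (so(13))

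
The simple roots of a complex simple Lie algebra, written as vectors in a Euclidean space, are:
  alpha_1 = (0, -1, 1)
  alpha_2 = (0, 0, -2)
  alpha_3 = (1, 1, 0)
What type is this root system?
Compute the Cartan integers a_ij = 2(alpha_i, alpha_j)/(alpha_j, alpha_j); the resulting 3x3 Cartan matrix is
[[2, -1, -1], [-2, 2, 0], [-1, 0, 2]].
The roots have two lengths (squared-length ratio 2:1); the short ones are alpha_{1,3}. The associated Dynkin diagram is a chain of 3 nodes with a double edge at one end; the terminal node there is the unique long simple root (C_3), so the type is C_3 (the algebra sp(6)).

C_3 (sp(6))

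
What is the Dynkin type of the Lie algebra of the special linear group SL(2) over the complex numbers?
This is sl(2), which has dimension 2^2 - 1 = 3 and rank 2 - 1 = 1 (a Cartan subalgebra is the diagonal traceless matrices). In the classification of classical Lie algebras, the special linear algebra sl(n+1) has type A_n; here n = 1, so the Dynkin diagram is a chain of 1 nodes with single edges (A_1). Hence the type is A_1.

A_1 (sl(2))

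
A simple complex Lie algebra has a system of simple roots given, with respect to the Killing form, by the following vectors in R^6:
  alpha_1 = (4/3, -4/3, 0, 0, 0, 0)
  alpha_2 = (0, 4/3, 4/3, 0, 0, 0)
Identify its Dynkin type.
A_2 (sl(3))

Compute the Cartan integers a_ij = 2(alpha_i, alpha_j)/(alpha_j, alpha_j); the resulting 2x2 Cartan matrix is
[[2, -1], [-1, 2]].
All simple roots have the same length, so the diagram is simply laced. The associated Dynkin diagram is a chain of 2 nodes with single edges (A_2), so the type is A_2 (the algebra sl(3)).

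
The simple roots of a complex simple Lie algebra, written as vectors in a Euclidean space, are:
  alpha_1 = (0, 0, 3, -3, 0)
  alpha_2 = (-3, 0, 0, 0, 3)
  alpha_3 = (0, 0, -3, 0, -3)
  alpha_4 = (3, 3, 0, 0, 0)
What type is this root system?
Compute the Cartan integers a_ij = 2(alpha_i, alpha_j)/(alpha_j, alpha_j); the resulting 4x4 Cartan matrix is
[[2, 0, -1, 0], [0, 2, -1, -1], [-1, -1, 2, 0], [0, -1, 0, 2]].
All simple roots have the same length, so the diagram is simply laced. The associated Dynkin diagram is a chain of 4 nodes with single edges (A_4), so the type is A_4 (the algebra sl(5)).

A_4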